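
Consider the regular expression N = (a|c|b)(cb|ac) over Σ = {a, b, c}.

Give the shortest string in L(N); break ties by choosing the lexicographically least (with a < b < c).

By inspection of the expression, no string of length less than 3 matches, and aac is the lexicographically first match of length 3.

aac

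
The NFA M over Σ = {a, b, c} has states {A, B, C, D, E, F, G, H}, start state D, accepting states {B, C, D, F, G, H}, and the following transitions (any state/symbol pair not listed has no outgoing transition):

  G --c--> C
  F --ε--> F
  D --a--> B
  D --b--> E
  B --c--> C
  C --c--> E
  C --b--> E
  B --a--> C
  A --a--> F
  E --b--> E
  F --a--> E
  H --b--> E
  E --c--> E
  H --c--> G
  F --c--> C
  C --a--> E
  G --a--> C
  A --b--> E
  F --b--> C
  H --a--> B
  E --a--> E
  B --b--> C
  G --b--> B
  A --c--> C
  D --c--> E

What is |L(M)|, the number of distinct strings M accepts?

5

The useful subgraph on states {B, C, D} is acyclic, so L(M) is finite; the longest accepting path visits 3 useful states, giving maximum string length 2.
Counting accepting paths from D by length: 1 of length 0, 1 of length 1, 3 of length 2. Total 5.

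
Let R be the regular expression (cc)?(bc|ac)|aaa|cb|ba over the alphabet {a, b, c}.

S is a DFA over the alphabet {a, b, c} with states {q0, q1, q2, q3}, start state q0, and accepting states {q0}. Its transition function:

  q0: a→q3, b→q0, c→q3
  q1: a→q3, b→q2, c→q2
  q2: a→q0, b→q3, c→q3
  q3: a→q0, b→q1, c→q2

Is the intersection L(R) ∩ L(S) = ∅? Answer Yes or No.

Yes

Converting the expression R to a DFA (subset construction, then merging equivalent states) gives the minimal DFA with states {r0, r1, r2, r3, r4, r5, r6, r7, r8}, start state r0, accepting states {r6} and transitions r0: a→r1, b→r2, c→r3; r1: a→r4, b→r5, c→r6; r2: a→r6, b→r5, c→r6; r3: a→r5, b→r6, c→r7; r4: a→r6, b→r5, c→r5; r5: a→r5, b→r5, c→r5; r6: a→r5, b→r5, c→r5; r7: a→r8, b→r8, c→r5; r8: a→r5, b→r5, c→r6.
Exploring the product automaton R × S from the start pair (r0, q0), following both machines on each input symbol, reaches 15 state pairs: (r0, q0), (r1, q3), (r2, q0), (r3, q3), (r4, q0), (r5, q1), (r6, q2), (r6, q3), (r5, q0), (r6, q1), (r7, q2), (r5, q3), (r5, q2), (r8, q0), (r8, q3).
R accepts in {r6} and S accepts in {q0}; no reachable pair has both components accepting, so no string drives both machines to acceptance simultaneously and L(R) ∩ L(S) = ∅.
So no string is accepted by both, and the intersection is empty.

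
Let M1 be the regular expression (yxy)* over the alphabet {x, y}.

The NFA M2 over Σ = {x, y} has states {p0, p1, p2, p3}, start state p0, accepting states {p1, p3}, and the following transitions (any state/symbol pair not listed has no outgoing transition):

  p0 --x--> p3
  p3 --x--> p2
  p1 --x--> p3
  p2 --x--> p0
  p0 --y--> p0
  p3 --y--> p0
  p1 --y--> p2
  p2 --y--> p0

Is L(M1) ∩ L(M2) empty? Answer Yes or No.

Yes

Converting the expression M1 to a DFA (subset construction, then merging equivalent states) gives the minimal DFA with states {r0, r1, r2, r3}, start state r0, accepting states {r0} and transitions r0: x→r1, y→r2; r1: x→r1, y→r1; r2: x→r3, y→r1; r3: x→r1, y→r0.
Exploring the product automaton M1 × M2 from the start pair (r0, p0), following both machines on each input symbol, reaches 6 state pairs: (r0, p0), (r1, p3), (r2, p0), (r1, p2), (r1, p0), (r3, p3).
M1 accepts in {r0} and M2 accepts in {p1, p3}; no reachable pair has both components accepting, so no string drives both machines to acceptance simultaneously and L(M1) ∩ L(M2) = ∅.
So no string is accepted by both, and the intersection is empty.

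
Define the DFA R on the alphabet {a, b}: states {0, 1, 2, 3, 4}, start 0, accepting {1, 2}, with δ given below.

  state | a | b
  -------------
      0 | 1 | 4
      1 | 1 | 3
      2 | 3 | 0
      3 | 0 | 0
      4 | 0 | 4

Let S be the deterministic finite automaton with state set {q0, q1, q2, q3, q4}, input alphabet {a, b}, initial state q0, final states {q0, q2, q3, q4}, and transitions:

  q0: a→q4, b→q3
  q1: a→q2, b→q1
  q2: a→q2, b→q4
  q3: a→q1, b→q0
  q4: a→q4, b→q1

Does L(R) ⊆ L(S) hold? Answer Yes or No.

Yes

Exploring the product automaton R × S from the start pair (0, q0), following both machines on each input symbol, reaches 12 state pairs: (0, q0), (1, q4), (4, q3), (3, q1), (0, q1), (4, q0), (0, q2), (1, q2), (4, q1), (0, q4), (4, q4), (3, q4).
R accepts in {1, 2} and S accepts in {q0, q2, q3, q4}. The reachable pairs whose R-component is accepting are (1, q4), (1, q2); in each of them the S-component is accepting too, so the product for L(R) \ L(S) (R-component accepting, S-component rejecting) has no reachable accepting pair and the difference is empty.
Hence every string in L(R) is also in L(S).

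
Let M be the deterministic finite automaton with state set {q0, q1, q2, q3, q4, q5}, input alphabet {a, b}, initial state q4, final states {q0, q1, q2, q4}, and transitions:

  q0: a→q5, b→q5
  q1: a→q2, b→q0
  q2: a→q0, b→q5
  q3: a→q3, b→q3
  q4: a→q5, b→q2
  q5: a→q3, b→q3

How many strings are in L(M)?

3

The useful subgraph on states {q0, q2, q4} is acyclic, so L(M) is finite; the longest accepting path visits 3 useful states, giving maximum string length 2.
Counting accepting paths from q4 by length: 1 of length 0, 1 of length 1, 1 of length 2. Total 3.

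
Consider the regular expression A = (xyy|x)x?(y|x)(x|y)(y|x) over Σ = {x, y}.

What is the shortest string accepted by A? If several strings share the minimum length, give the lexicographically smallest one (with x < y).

By inspection of the expression, no string of length less than 4 matches, and xxxx is the lexicographically first match of length 4.

xxxx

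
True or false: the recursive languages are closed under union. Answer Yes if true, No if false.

Run a decider for L₁ and then a decider for L₂ on the input and accept if either accepts; both sub-runs halt, so this is again a decider.
So the recursive languages are closed under union.

Yes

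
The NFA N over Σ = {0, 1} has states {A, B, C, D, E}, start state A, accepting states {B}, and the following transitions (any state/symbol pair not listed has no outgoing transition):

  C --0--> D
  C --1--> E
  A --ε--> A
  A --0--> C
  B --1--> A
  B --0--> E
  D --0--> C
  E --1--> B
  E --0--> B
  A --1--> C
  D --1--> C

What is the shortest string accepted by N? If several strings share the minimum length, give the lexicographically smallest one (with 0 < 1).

010

A breadth-first search from A reaches an accepting state first via the path A → C → E → B on input 010.
No string of length < 3 is accepted (BFS exhausts all shorter strings without reaching an accepting state), and 010 is the lexicographically least accepting string of length 3.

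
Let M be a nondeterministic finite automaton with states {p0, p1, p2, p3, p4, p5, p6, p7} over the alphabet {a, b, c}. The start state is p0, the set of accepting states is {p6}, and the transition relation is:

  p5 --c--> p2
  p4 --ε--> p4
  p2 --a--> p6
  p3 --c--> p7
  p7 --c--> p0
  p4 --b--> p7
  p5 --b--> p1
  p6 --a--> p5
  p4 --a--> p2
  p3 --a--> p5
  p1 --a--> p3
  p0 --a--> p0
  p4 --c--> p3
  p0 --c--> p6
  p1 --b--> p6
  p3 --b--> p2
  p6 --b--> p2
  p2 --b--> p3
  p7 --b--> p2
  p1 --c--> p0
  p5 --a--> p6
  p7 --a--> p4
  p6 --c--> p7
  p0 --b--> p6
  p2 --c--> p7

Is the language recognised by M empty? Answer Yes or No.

No

The string b is accepted: the run p0 → p6 ends in the accepting state p6.
Since at least one string is accepted, L(M) is not empty.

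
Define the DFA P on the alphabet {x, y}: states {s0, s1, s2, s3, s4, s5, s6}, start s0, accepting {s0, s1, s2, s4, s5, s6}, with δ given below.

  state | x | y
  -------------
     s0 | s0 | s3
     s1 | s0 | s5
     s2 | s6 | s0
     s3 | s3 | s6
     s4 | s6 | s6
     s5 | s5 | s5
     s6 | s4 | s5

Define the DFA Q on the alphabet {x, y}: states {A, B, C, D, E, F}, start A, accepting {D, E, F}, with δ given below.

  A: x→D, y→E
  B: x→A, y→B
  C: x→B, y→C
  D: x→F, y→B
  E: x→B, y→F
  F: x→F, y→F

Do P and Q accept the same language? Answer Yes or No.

The empty string ε is accepted by P but rejected by Q.
So L(P) ≠ L(Q).

No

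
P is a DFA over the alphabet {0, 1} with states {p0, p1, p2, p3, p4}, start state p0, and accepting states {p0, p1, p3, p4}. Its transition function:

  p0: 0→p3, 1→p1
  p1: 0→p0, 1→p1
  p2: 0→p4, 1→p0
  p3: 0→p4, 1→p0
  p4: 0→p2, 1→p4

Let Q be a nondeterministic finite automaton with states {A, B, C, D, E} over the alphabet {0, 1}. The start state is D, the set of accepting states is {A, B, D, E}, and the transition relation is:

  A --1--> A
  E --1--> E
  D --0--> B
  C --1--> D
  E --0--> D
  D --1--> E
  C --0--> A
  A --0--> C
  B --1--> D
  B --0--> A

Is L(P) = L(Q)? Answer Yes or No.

Exploring the product automaton P × Q from the start pair (p0, D), following both machines on each input symbol, reaches 5 state pairs: (p0, D), (p3, B), (p1, E), (p4, A), (p2, C).
P accepts in {p0, p1, p3, p4} and Q accepts in {A, B, D, E}. In every reachable pair the two components are either both accepting — (p0, D), (p3, B), (p1, E), (p4, A) — or both non-accepting, so no string is accepted by exactly one of the machines: L(P) \ L(Q) and L(Q) \ L(P) are both empty.
Hence every string is accepted by P iff it is accepted by Q, and the two languages coincide.

Yes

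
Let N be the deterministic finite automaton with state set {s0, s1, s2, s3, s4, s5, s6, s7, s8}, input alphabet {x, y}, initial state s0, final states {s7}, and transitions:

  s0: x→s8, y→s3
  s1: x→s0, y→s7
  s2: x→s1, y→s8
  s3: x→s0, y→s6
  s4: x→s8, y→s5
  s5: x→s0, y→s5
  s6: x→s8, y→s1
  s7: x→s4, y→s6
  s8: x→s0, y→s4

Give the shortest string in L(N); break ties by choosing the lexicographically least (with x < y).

yyyy

A breadth-first search from s0 reaches an accepting state first via the path s0 → s3 → s6 → s1 → s7 on input yyyy.
No string of length < 4 is accepted (BFS exhausts all shorter strings without reaching an accepting state), and yyyy is the lexicographically least accepting string of length 4.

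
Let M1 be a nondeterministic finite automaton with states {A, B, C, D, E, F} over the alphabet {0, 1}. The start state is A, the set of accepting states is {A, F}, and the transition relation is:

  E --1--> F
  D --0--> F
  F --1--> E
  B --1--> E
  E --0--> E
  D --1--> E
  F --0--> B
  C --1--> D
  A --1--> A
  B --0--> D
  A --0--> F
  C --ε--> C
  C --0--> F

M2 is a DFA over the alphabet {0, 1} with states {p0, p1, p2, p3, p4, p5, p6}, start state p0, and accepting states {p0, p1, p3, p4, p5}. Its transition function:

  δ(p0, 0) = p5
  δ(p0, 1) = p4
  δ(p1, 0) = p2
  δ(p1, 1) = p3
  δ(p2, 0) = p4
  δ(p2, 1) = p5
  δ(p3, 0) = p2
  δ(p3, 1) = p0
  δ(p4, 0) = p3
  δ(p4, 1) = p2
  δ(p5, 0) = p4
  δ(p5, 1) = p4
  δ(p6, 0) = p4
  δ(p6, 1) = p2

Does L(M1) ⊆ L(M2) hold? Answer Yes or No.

The string 11 is in L(M1) but not in L(M2).
So L(M1) ⊄ L(M2).

No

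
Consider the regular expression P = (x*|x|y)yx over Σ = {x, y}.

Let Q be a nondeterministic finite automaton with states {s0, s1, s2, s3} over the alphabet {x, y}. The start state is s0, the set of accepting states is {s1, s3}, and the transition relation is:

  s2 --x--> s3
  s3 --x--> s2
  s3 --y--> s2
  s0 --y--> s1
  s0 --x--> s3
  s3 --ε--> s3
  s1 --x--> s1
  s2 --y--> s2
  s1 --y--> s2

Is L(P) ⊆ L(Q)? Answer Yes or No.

Yes

Converting the expression P to a DFA (subset construction, then merging equivalent states) gives the minimal DFA with states {p0, p1, p2, p3, p4, p5}, start state p0, accepting states {p4} and transitions p0: x→p1, y→p2; p1: x→p1, y→p3; p2: x→p4, y→p3; p3: x→p4, y→p5; p4: x→p5, y→p5; p5: x→p5, y→p5.
Exploring the product automaton P × Q from the start pair (p0, s0), following both machines on each input symbol, reaches 10 state pairs: (p0, s0), (p1, s3), (p2, s1), (p1, s2), (p3, s2), (p4, s1), (p4, s3), (p5, s2), (p5, s1), (p5, s3).
P accepts in {p4} and Q accepts in {s1, s3}. The reachable pairs whose P-component is accepting are (p4, s1), (p4, s3); in each of them the Q-component is accepting too, so the product for L(P) \ L(Q) (P-component accepting, Q-component rejecting) has no reachable accepting pair and the difference is empty.
Hence every string in L(P) is also in L(Q).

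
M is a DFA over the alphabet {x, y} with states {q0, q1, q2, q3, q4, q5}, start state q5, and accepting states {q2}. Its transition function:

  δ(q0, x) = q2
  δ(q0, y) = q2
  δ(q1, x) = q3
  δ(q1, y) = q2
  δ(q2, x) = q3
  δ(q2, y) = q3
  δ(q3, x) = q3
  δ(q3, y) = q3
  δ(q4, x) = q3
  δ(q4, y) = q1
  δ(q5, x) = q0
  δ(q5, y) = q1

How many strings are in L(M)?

The useful subgraph on states {q0, q1, q2, q5} is acyclic, so L(M) is finite; the longest accepting path visits 3 useful states, giving maximum string length 2.
Counting accepting paths from q5 by length: 3 of length 2. Total 3.

3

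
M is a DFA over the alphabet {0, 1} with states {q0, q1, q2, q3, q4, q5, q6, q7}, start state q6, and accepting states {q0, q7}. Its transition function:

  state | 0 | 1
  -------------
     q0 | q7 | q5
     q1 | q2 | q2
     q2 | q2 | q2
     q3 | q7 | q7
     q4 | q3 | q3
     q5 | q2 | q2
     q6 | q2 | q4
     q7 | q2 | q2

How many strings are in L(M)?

The useful subgraph on states {q3, q4, q6, q7} is acyclic, so L(M) is finite; the longest accepting path visits 4 useful states, giving maximum string length 3.
Counting accepting paths from q6 by length: 4 of length 3. Total 4.

4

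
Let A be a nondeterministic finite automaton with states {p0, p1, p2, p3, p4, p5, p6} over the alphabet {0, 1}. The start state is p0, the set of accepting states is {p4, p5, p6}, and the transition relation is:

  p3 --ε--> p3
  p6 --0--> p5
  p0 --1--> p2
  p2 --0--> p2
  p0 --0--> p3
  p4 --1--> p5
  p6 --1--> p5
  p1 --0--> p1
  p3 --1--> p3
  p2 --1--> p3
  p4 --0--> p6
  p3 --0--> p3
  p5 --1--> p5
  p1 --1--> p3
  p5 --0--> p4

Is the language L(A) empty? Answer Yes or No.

The states reachable from the start state are {p0, p2, p3}.
None of the accepting states {p4, p5, p6} is reachable, so no string is accepted and L(A) = ∅.

Yes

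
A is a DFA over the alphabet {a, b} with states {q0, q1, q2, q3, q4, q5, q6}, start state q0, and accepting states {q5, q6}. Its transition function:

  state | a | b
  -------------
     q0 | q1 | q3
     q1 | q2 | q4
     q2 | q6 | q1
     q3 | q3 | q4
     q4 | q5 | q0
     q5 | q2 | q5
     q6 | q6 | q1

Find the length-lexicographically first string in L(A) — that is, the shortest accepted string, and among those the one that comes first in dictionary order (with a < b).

aaa

A breadth-first search from q0 reaches an accepting state first via the path q0 → q1 → q2 → q6 on input aaa.
No string of length < 3 is accepted (BFS exhausts all shorter strings without reaching an accepting state), and aaa is the lexicographically least accepting string of length 3.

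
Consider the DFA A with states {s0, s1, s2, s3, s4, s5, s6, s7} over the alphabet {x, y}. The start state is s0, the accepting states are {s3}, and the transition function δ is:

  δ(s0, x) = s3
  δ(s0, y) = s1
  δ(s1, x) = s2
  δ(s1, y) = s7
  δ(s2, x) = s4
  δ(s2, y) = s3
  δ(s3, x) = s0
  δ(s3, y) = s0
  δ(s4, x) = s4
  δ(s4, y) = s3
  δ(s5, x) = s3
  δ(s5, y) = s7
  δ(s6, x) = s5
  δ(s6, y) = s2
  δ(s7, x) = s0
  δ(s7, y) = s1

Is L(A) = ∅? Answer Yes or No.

No

The string x is accepted: the run s0 → s3 ends in the accepting state s3.
Since at least one string is accepted, L(A) is not empty.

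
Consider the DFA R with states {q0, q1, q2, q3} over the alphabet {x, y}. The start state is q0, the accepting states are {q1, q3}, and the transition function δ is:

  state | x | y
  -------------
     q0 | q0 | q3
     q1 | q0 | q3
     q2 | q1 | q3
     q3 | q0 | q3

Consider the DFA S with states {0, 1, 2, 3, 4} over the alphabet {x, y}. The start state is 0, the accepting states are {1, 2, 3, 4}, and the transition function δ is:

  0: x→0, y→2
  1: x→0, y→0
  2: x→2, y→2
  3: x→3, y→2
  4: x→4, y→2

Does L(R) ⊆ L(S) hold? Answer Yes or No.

Yes

Exploring the product automaton R × S from the start pair (q0, 0), following both machines on each input symbol, reaches 3 state pairs: (q0, 0), (q3, 2), (q0, 2).
R accepts in {q1, q3} and S accepts in {1, 2, 3, 4}. The reachable pairs whose R-component is accepting are (q3, 2); in each of them the S-component is accepting too, so the product for L(R) \ L(S) (R-component accepting, S-component rejecting) has no reachable accepting pair and the difference is empty.
Hence every string in L(R) is also in L(S).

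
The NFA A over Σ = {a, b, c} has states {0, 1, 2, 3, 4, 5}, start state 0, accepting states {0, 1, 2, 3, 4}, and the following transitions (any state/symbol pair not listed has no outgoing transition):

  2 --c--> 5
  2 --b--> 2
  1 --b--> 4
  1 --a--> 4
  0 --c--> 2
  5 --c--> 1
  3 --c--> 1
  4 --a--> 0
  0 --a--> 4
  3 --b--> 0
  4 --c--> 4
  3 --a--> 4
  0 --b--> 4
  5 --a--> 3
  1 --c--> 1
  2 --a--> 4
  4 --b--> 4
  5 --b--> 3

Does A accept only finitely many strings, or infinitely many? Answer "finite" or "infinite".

infinite

State 2 is reachable from the start and can reach an accepting state, and it lies on the cycle 2 → 2.
Traversing that cycle any number of times yields accepted strings of unbounded length, so the language is infinite.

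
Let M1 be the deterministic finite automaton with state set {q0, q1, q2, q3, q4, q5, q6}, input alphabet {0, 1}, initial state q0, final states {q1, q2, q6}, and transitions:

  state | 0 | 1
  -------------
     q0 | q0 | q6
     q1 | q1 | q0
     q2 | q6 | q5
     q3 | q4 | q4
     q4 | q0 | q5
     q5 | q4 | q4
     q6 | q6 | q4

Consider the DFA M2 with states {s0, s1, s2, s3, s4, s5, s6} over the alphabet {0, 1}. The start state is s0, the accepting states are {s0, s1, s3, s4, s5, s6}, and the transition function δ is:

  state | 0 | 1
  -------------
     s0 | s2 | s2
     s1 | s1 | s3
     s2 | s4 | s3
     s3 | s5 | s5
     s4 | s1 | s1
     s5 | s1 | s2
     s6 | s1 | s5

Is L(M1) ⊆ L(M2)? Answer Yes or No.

No

The string 1 is in L(M1) but not in L(M2).
So L(M1) ⊄ L(M2).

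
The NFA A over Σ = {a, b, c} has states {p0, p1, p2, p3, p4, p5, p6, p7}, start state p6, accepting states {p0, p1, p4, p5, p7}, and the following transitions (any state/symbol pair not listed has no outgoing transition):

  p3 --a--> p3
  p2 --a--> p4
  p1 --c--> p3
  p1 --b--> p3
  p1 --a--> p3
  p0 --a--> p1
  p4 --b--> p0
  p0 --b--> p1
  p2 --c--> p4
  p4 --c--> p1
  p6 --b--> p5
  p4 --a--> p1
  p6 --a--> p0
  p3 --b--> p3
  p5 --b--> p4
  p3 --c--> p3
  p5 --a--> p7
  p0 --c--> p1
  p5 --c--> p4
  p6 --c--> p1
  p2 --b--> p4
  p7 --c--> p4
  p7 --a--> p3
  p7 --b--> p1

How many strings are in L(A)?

The useful subgraph on states {p0, p1, p4, p5, p6, p7} is acyclic, so L(A) is finite; the longest accepting path visits 6 useful states, giving maximum string length 5.
Counting accepting paths from p6 by length: 3 of length 1, 6 of length 2, 8 of length 3, 9 of length 4, 3 of length 5. Total 29.

29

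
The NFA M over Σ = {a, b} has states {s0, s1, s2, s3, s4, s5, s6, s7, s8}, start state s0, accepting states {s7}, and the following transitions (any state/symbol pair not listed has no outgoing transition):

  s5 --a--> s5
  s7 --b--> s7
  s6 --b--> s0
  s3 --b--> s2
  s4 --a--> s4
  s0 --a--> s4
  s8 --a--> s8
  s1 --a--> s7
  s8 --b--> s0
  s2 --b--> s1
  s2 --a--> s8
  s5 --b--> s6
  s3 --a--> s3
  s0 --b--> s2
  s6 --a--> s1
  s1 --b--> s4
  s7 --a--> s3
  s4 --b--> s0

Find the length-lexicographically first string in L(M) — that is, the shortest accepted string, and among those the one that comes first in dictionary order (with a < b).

A breadth-first search from s0 reaches an accepting state first via the path s0 → s2 → s1 → s7 on input bba.
No string of length < 3 is accepted (BFS exhausts all shorter strings without reaching an accepting state), and bba is the lexicographically least accepting string of length 3.

bba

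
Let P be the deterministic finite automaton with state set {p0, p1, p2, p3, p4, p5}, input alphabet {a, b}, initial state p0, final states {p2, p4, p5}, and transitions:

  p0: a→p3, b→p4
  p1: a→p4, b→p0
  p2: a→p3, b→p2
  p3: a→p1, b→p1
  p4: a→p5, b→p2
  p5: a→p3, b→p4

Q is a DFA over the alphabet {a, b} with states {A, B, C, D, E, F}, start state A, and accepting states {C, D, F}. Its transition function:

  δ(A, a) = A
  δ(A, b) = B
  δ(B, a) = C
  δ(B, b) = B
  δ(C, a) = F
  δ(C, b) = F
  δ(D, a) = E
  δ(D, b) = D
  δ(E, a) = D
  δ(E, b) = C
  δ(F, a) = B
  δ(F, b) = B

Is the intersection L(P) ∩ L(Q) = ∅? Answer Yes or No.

The string ba is accepted by both P and Q.
Hence L(P) ∩ L(Q) ≠ ∅.

No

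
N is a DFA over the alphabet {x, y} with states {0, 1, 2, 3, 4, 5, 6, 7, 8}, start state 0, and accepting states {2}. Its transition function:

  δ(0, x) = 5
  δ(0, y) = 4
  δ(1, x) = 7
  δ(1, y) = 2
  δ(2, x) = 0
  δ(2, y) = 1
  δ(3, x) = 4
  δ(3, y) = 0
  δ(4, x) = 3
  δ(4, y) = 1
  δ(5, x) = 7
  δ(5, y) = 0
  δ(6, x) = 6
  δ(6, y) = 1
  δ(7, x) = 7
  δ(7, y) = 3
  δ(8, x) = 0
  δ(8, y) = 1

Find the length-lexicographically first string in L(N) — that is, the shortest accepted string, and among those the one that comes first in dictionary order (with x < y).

A breadth-first search from 0 reaches an accepting state first via the path 0 → 4 → 1 → 2 on input yyy.
No string of length < 3 is accepted (BFS exhausts all shorter strings without reaching an accepting state), and yyy is the lexicographically least accepting string of length 3.

yyy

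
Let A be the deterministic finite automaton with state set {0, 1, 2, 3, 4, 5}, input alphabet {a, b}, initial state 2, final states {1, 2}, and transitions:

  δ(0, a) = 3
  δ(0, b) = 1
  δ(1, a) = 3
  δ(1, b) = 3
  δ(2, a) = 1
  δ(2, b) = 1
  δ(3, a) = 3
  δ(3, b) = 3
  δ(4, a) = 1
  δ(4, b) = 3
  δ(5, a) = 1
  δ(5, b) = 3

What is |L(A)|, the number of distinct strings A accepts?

The useful subgraph on states {1, 2} is acyclic, so L(A) is finite; the longest accepting path visits 2 useful states, giving maximum string length 1.
Counting accepting paths from 2 by length: 1 of length 0, 2 of length 1. Total 3.

3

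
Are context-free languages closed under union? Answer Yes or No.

Yes

Take grammars for L₁ and L₂ with disjoint nonterminals and start symbols S₁, S₂; the grammar with a new start symbol and productions S → S₁ | S₂ generates L₁ ∪ L₂.
So the context-free languages are closed under union.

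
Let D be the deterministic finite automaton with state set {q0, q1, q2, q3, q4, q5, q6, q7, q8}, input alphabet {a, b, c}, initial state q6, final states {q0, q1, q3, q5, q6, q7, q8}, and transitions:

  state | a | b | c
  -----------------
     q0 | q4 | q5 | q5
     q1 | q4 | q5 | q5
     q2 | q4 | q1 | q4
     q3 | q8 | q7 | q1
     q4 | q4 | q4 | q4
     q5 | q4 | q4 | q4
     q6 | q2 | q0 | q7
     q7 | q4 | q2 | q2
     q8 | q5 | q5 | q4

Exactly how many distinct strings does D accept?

14

The useful subgraph on states {q0, q1, q2, q5, q6, q7} is acyclic, so L(D) is finite; the longest accepting path visits 5 useful states, giving maximum string length 4.
Counting accepting paths from q6 by length: 1 of length 0, 2 of length 1, 3 of length 2, 4 of length 3, 4 of length 4. Total 14.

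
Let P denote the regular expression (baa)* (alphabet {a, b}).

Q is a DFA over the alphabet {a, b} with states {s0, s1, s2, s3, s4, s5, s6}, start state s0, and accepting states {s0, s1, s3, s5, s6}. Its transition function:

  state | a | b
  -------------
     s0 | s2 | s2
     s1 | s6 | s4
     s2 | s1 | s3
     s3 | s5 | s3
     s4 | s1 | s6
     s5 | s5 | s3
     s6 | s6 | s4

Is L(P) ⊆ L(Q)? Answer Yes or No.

Yes

Converting the expression P to a DFA (subset construction, then merging equivalent states) gives the minimal DFA with states {p0, p1, p2, p3}, start state p0, accepting states {p0} and transitions p0: a→p1, b→p2; p1: a→p1, b→p1; p2: a→p3, b→p1; p3: a→p0, b→p1.
Exploring the product automaton P × Q from the start pair (p0, s0), following both machines on each input symbol, reaches 11 state pairs: (p0, s0), (p1, s2), (p2, s2), (p1, s1), (p1, s3), (p3, s1), (p1, s6), (p1, s4), (p1, s5), (p0, s6), (p2, s4).
P accepts in {p0} and Q accepts in {s0, s1, s3, s5, s6}. The reachable pairs whose P-component is accepting are (p0, s0), (p0, s6); in each of them the Q-component is accepting too, so the product for L(P) \ L(Q) (P-component accepting, Q-component rejecting) has no reachable accepting pair and the difference is empty.
Hence every string in L(P) is also in L(Q).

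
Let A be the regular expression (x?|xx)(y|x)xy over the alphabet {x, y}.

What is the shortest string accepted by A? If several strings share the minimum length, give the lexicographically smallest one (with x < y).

By inspection of the expression, no string of length less than 3 matches, and xxy is the lexicographically first match of length 3.

xxy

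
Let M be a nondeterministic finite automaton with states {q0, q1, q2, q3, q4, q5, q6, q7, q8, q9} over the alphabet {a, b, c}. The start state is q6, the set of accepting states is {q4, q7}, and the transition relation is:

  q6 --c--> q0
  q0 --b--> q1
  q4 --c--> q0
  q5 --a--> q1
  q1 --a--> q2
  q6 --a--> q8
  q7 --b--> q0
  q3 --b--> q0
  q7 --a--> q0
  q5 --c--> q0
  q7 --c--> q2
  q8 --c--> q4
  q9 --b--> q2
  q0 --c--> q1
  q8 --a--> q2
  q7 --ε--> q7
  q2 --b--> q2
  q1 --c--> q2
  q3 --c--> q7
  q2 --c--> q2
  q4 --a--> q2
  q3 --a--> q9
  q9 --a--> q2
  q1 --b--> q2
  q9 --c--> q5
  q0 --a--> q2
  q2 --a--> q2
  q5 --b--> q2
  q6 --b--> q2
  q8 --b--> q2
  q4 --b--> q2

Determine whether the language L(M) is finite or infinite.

finite

The useful states (reachable from q6 and able to reach an accepting state) are {q4, q6, q8}.
Restricted to these states the transition graph has no cycle, so every accepting path has bounded length and L is finite.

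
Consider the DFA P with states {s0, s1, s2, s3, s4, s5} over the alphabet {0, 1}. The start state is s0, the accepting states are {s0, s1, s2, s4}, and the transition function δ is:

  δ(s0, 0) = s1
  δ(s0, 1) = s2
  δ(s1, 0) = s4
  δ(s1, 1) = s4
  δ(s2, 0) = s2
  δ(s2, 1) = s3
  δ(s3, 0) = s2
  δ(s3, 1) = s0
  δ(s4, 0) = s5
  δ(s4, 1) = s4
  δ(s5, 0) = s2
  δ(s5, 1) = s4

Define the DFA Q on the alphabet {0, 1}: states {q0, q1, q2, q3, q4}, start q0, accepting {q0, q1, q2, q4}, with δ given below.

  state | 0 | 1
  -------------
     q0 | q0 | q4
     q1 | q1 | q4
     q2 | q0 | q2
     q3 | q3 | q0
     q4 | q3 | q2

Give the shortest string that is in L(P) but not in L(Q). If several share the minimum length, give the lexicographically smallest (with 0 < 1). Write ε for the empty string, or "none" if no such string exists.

The string 10 is accepted by P but not by Q.
No shorter string lies in the difference, and 10 is the lexicographically first length-2 string in L(P) \ L(Q).

10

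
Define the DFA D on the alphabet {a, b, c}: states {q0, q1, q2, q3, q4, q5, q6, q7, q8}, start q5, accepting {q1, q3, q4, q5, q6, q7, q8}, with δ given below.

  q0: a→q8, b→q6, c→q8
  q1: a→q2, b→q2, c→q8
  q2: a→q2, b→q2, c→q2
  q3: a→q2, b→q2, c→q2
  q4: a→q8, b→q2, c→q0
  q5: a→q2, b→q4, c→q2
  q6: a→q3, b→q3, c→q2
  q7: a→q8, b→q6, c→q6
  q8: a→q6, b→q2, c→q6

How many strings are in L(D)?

The useful subgraph on states {q0, q3, q4, q5, q6, q8} is acyclic, so L(D) is finite; the longest accepting path visits 6 useful states, giving maximum string length 5.
Counting accepting paths from q5 by length: 1 of length 0, 1 of length 1, 1 of length 2, 5 of length 3, 10 of length 4, 8 of length 5. Total 26.

26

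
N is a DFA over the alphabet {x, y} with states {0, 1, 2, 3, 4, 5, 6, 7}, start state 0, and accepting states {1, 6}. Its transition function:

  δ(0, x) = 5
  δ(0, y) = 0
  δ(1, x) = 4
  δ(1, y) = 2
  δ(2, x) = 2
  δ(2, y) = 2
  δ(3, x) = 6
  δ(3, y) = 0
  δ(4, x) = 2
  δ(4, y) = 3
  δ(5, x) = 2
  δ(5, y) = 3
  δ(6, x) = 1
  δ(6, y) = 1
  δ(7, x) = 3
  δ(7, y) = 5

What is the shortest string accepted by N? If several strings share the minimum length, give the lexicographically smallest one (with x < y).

A breadth-first search from 0 reaches an accepting state first via the path 0 → 5 → 3 → 6 on input xyx.
No string of length < 3 is accepted (BFS exhausts all shorter strings without reaching an accepting state), and xyx is the lexicographically least accepting string of length 3.

xyx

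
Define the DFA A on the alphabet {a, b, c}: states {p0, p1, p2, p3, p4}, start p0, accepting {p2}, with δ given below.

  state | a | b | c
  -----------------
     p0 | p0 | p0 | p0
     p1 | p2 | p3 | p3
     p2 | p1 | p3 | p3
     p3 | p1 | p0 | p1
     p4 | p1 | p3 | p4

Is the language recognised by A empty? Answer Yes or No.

Yes

The states reachable from the start state are {p0}.
None of the accepting states {p2} is reachable, so no string is accepted and L(A) = ∅.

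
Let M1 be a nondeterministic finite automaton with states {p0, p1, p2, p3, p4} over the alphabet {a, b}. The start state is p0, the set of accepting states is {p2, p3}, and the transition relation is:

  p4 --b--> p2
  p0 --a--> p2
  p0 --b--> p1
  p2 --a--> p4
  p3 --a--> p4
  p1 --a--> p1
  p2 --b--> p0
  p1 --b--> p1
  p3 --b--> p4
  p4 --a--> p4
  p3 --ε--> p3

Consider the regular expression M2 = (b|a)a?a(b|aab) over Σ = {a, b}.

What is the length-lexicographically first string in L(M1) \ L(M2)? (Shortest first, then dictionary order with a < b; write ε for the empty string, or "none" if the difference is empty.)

The string a is accepted by M1 but not by M2.
No shorter string lies in the difference, and a is the lexicographically first length-1 string in L(M1) \ L(M2).

a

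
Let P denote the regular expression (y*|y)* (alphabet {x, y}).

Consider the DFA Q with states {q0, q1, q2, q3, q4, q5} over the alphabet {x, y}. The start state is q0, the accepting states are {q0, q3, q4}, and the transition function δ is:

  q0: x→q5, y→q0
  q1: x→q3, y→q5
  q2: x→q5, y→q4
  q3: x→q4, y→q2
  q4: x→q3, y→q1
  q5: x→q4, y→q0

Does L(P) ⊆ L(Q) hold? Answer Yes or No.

Yes

Converting the expression P to a DFA (subset construction, then merging equivalent states) gives the minimal DFA with states {p0, p1}, start state p0, accepting states {p0} and transitions p0: x→p1, y→p0; p1: x→p1, y→p1.
Exploring the product automaton P × Q from the start pair (p0, q0), following both machines on each input symbol, reaches 7 state pairs: (p0, q0), (p1, q5), (p1, q4), (p1, q0), (p1, q3), (p1, q1), (p1, q2).
P accepts in {p0} and Q accepts in {q0, q3, q4}. The reachable pairs whose P-component is accepting are (p0, q0); in each of them the Q-component is accepting too, so the product for L(P) \ L(Q) (P-component accepting, Q-component rejecting) has no reachable accepting pair and the difference is empty.
Hence every string in L(P) is also in L(Q).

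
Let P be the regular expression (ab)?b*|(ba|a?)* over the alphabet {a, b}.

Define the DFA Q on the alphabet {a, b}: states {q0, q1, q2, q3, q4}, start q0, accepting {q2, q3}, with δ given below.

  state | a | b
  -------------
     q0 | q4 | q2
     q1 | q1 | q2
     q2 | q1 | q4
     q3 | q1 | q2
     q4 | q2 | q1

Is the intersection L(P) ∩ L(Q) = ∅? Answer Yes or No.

The string b is accepted by both P and Q.
Hence L(P) ∩ L(Q) ≠ ∅.

No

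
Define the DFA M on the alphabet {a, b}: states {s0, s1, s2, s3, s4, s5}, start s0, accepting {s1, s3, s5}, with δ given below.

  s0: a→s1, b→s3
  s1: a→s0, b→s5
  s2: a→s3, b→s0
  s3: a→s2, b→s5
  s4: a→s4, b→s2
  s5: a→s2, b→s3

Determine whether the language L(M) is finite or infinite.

State s0 is reachable from the start and can reach an accepting state, and it lies on the cycle s0 → s1 → s0.
Traversing that cycle any number of times yields accepted strings of unbounded length, so the language is infinite.

infinite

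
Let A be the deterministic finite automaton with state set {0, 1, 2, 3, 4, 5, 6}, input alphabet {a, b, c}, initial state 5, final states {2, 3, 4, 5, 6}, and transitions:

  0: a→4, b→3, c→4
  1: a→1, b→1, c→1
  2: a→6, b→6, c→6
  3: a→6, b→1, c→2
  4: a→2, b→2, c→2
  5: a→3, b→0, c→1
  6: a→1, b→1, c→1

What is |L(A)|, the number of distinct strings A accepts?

The useful subgraph on states {0, 2, 3, 4, 5, 6} is acyclic, so L(A) is finite; the longest accepting path visits 5 useful states, giving maximum string length 4.
Counting accepting paths from 5 by length: 1 of length 0, 1 of length 1, 5 of length 2, 11 of length 3, 21 of length 4. Total 39.

39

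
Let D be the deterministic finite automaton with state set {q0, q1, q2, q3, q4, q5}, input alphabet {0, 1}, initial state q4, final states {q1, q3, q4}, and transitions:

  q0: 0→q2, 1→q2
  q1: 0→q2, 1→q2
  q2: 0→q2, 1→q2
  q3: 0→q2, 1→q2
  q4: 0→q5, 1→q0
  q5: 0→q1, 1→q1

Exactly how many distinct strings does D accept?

The useful subgraph on states {q1, q4, q5} is acyclic, so L(D) is finite; the longest accepting path visits 3 useful states, giving maximum string length 2.
Counting accepting paths from q4 by length: 1 of length 0, 2 of length 2. Total 3.

3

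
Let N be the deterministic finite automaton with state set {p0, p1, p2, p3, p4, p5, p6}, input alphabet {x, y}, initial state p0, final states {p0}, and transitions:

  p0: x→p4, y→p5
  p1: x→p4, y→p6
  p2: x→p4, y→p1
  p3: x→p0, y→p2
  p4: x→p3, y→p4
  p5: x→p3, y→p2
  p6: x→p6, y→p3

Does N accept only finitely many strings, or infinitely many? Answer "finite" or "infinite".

infinite

State p0 is reachable from the start and can reach an accepting state, and it lies on the cycle p0 → p4 → p3 → p0.
Traversing that cycle any number of times yields accepted strings of unbounded length, so the language is infinite.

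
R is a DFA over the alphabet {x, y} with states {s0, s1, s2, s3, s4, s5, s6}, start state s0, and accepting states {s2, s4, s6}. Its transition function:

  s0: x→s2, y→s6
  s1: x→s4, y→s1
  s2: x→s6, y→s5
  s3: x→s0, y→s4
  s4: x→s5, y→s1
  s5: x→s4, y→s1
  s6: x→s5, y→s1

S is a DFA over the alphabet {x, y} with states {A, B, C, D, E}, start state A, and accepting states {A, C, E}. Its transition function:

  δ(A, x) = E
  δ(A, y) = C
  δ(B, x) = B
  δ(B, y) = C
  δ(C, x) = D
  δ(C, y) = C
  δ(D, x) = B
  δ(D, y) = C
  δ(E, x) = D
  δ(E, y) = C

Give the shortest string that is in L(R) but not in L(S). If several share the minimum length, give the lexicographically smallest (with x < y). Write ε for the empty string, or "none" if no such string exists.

The string xx is accepted by R but not by S.
No shorter string lies in the difference, and xx is the lexicographically first length-2 string in L(R) \ L(S).

xx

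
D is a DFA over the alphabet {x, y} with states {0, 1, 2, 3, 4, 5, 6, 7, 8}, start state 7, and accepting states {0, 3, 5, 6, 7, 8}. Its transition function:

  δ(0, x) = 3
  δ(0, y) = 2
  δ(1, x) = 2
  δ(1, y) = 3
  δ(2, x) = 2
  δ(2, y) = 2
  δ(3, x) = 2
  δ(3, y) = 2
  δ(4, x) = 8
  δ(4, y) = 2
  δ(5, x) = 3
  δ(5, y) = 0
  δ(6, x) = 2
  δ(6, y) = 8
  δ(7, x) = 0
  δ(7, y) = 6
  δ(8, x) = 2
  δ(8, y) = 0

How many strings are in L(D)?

7

The useful subgraph on states {0, 3, 6, 7, 8} is acyclic, so L(D) is finite; the longest accepting path visits 5 useful states, giving maximum string length 4.
Counting accepting paths from 7 by length: 1 of length 0, 2 of length 1, 2 of length 2, 1 of length 3, 1 of length 4. Total 7.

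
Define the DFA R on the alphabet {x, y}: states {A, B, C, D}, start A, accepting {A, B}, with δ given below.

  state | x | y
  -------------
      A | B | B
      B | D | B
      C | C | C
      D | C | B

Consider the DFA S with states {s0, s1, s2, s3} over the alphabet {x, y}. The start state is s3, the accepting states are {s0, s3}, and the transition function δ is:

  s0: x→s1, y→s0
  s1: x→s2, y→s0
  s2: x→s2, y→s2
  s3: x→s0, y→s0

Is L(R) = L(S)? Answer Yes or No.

Yes

Exploring the product automaton R × S from the start pair (A, s3), following both machines on each input symbol, reaches 4 state pairs: (A, s3), (B, s0), (D, s1), (C, s2).
R accepts in {A, B} and S accepts in {s0, s3}. In every reachable pair the two components are either both accepting — (A, s3), (B, s0) — or both non-accepting, so no string is accepted by exactly one of the machines: L(R) \ L(S) and L(S) \ L(R) are both empty.
Hence every string is accepted by R iff it is accepted by S, and the two languages coincide.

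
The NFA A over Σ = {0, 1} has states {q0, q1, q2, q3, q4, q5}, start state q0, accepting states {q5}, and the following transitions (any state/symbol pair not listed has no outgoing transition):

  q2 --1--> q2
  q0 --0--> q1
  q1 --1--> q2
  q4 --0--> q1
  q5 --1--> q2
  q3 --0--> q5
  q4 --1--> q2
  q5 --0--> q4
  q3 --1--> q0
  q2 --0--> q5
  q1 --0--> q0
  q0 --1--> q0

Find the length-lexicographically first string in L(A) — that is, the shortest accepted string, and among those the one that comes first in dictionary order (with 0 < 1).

A breadth-first search from q0 reaches an accepting state first via the path q0 → q1 → q2 → q5 on input 010.
No string of length < 3 is accepted (BFS exhausts all shorter strings without reaching an accepting state), and 010 is the lexicographically least accepting string of length 3.

010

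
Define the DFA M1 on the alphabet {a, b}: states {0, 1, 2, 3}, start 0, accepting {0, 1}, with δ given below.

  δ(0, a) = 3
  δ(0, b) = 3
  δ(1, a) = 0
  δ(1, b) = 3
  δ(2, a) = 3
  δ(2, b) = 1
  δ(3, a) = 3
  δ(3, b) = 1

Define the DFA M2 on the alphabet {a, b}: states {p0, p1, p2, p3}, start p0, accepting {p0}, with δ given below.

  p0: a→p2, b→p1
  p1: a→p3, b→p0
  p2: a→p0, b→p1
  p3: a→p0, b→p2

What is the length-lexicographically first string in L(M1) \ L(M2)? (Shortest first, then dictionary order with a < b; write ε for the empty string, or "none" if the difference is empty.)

The string ab is accepted by M1 but not by M2.
No shorter string lies in the difference, and ab is the lexicographically first length-2 string in L(M1) \ L(M2).

ab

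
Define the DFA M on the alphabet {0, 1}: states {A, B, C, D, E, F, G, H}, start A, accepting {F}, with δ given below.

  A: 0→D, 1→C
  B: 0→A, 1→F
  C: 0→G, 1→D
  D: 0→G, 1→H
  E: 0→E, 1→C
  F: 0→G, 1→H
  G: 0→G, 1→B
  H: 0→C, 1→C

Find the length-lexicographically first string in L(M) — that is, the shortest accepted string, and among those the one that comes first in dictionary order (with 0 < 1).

0011

A breadth-first search from A reaches an accepting state first via the path A → D → G → B → F on input 0011.
No string of length < 4 is accepted (BFS exhausts all shorter strings without reaching an accepting state), and 0011 is the lexicographically least accepting string of length 4.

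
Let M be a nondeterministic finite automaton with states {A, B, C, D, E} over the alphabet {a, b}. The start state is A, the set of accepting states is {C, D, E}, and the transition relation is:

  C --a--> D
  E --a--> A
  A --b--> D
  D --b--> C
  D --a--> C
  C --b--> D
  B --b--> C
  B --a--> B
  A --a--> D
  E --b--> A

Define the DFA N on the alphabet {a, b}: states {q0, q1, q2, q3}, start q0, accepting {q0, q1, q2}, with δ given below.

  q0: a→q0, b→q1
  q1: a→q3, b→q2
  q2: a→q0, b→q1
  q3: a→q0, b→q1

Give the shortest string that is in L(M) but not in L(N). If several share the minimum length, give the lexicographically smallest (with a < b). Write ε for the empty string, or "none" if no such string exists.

The string ba is accepted by M but not by N.
No shorter string lies in the difference, and ba is the lexicographically first length-2 string in L(M) \ L(N).

ba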